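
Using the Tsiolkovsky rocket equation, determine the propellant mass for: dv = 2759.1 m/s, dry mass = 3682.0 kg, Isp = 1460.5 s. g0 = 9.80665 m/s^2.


ve = Isp * g0 = 1460.5 * 9.80665 = 14322.612325 m/s
mass ratio = exp(dv/ve) = exp(2759.1/14322.612325) = 1.21244555
m_prop = m_dry * (mr - 1) = 3682.0 * (1.21244555 - 1)
m_prop = 782.2245 kg

782.2245 kg


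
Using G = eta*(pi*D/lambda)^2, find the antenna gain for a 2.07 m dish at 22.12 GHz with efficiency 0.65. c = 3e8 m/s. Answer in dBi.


lambda = c/f = 3e8 / 2.212e+10 = 0.01356239 m
G = eta*(pi*D/lambda)^2 = 0.65*(pi*2.07/0.01356239)^2
G = 149445.0480 (linear)
G = 10*log10(149445.0480) = 51.7448 dBi

51.7448 dBi


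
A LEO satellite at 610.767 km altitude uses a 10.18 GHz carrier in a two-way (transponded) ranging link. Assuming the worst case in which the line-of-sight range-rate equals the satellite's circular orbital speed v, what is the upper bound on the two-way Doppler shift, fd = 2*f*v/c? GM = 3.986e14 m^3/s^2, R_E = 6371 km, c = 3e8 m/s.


r = 6.981767e+06 m
v = sqrt(mu/r) = 7555.8960 m/s (worst-case radial velocity)
f = 10.18 GHz = 1.018e+10 Hz
fd = 2*f*v/c = 2*1.018e+10*7555.8960/3.0e+08
fd = 512793.4752 Hz

512793.4752 Hz


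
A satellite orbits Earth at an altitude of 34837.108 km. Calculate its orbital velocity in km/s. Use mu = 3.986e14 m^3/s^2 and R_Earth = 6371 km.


r = R_E + alt = 6371.0 + 34837.108 = 41208.1080 km = 4.1208108e+07 m
v = sqrt(mu/r) = sqrt(3.986e14 / 4.1208108e+07) = 3110.1212 m/s = 3.1101 km/s

3.1101 km/s


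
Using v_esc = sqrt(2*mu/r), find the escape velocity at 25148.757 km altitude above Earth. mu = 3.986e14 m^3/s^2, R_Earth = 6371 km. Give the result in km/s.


r = 6371.0 + 25148.757 = 31519.7570 km = 3.1519757e+07 m
v_esc = sqrt(2*mu/r) = sqrt(2*3.986e14 / 3.1519757e+07)
v_esc = 5029.1225 m/s = 5.0291 km/s

5.0291 km/s


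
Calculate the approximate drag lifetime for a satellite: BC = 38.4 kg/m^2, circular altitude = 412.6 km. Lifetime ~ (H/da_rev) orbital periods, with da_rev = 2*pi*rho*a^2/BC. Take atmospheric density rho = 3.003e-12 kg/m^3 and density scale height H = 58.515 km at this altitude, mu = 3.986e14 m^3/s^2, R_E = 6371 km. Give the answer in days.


a = R_E + alt = 6783.6000 km = 6.7836e+06 m
da_rev = 2*pi*rho*a^2/BC = 2*pi*3.003e-12*(6.7836e+06)^2/38.4 = 22.611243 m per revolution
N = H/da_rev = 58515.0000 m / 22.611243 m = 2587.8719 revolutions
P = 2*pi*sqrt(a^3/mu) = 5560.3428 s
lifetime = N*P = 2587.8719 * 5560.3428 = 1.4389455e+07 s = 166.5446 days

166.5446 days


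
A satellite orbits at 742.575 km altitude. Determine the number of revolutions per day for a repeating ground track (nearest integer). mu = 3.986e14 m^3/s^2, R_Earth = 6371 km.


r = 7.113575e+06 m
T = 2*pi*sqrt(r^3/mu) = 5970.9453 s = 99.5158 min
revs/day = 1440 / 99.5158 = 14.4701
Rounded: 14 revolutions per day

14 revolutions per day


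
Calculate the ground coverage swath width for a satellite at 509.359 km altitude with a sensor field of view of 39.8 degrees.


FOV = 39.8 deg = 0.694641 rad
swath = 2 * alt * tan(FOV/2) = 2 * 509.359 * tan(0.3473205)
swath = 2 * 509.359 * 0.3619949
swath = 368.7708 km

368.7708 km


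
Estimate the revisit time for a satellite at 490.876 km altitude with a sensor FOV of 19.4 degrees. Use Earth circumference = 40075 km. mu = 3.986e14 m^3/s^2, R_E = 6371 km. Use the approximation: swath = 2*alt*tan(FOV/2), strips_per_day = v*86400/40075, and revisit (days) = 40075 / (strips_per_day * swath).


swath = 2*490.876*tan(0.1692969) = 167.8139 km
v = sqrt(mu/r) = 7621.6186 m/s = 7.6216 km/s
strips/day = v*86400/40075 = 7.6216*86400/40075 = 16.4319
coverage/day = strips * swath = 16.4319 * 167.8139 = 2757.4997 km
revisit = 40075 / 2757.4997 = 14.5331 days

14.5331 days


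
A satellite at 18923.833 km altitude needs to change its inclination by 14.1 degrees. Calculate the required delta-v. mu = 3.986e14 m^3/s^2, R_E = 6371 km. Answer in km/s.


r = 25294.8330 km = 2.5294833e+07 m
V = sqrt(mu/r) = 3969.6548 m/s
di = 14.1 deg = 0.2460914 rad
dV = 2*V*sin(di/2) = 2*3969.6548*sin(0.1230457)
dV = 974.4348 m/s = 0.9744348 km/s

0.9744 km/s


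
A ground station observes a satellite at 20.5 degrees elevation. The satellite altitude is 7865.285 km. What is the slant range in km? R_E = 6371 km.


h = 7865.285 km, el = 20.5 deg
d = -R_E*sin(el) + sqrt((R_E*sin(el))^2 + 2*R_E*h + h^2)
d = -6371.0000*sin(0.3577925) + sqrt((6371.0000*0.3502074)^2 + 2*6371.0000*7865.285 + 7865.285^2)
d = 10694.0094 km

10694.0094 km


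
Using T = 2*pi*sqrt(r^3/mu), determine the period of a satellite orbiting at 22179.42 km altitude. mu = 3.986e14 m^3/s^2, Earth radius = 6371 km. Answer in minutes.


r = 28550.4200 km = 2.855042e+07 m
T = 2*pi*sqrt(r^3/mu) = 2*pi*sqrt(2.3272203e+22 / 3.986e14)
T = 48009.8085 s = 800.1635 min

800.1635 minutes


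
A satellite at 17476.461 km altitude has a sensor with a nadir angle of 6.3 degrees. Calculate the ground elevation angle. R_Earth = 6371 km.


r = R_E + alt = 23847.4610 km
Law of sines in the satellite / Earth-center / ground-point triangle:
  sin(nadir)/R_E = sin(90 + el)/r  =>  cos(el) = (r/R_E)*sin(nadir)
cos(el) = (23847.4610 / 6371.0000) * sin(6.3 deg) = 0.4107494
el = arccos(0.4107494) = 65.7481 deg
(Earth-central angle = 90 - nadir - el = 17.9519 deg)

65.7481 degrees


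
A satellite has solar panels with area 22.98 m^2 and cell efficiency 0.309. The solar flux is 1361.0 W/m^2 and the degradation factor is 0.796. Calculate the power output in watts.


P = area * eta * S * degradation
P = 22.98 * 0.309 * 1361.0 * 0.796
P = 7692.7160 W

7692.7160 W


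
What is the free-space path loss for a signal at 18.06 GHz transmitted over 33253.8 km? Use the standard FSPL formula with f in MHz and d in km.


f = 18.06 GHz = 18060.0000 MHz
d = 33253.8 km
FSPL = 32.44 + 20*log10(18060.0000) + 20*log10(33253.8)
FSPL = 32.44 + 85.1344 + 90.4368
FSPL = 208.0112 dB

208.0112 dB


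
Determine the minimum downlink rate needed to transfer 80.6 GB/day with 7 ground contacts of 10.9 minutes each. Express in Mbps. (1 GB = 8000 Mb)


total contact time = 7 * 10.9 * 60 = 4578.0000 s
data = 80.6 GB = 644800.0000 Mb
rate = 644800.0000 / 4578.0000 = 140.8475 Mbps

140.8475 Mbps


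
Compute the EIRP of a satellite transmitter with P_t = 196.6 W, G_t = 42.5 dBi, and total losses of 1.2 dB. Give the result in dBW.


Pt = 196.6 W = 22.9358 dBW
EIRP = Pt_dBW + Gt - losses = 22.9358 + 42.5 - 1.2 = 64.2358 dBW

64.2358 dBW


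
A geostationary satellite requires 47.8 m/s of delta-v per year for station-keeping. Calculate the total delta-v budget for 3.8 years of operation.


dV = rate * years = 47.8 * 3.8
dV = 181.6400 m/s

181.6400 m/s


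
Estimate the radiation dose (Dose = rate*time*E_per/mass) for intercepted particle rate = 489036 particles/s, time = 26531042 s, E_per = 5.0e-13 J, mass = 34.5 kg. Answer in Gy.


Total energy deposited = rate * time * E_per
  = 489036 * 26531042 * 5.0e-13 = 6.4873 J
Dose = E_total / mass = 6.4873 / 34.5
Dose = 0.1880382 Gy

0.1880 Gy


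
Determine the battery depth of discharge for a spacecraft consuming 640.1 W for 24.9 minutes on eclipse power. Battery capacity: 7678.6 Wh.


E_used = P * t / 60 = 640.1 * 24.9 / 60 = 265.6415 Wh
DOD = E_used / E_total * 100 = 265.6415 / 7678.6 * 100
DOD = 3.4595 %

3.4595 %


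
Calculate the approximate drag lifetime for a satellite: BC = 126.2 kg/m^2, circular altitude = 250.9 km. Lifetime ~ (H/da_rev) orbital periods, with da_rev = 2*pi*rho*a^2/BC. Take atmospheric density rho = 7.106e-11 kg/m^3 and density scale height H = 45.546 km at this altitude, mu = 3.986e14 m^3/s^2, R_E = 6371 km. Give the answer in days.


a = R_E + alt = 6621.9000 km = 6.6219e+06 m
da_rev = 2*pi*rho*a^2/BC = 2*pi*7.106e-11*(6.6219e+06)^2/126.2 = 155.135415 m per revolution
N = H/da_rev = 45546.0000 m / 155.135415 m = 293.5887 revolutions
P = 2*pi*sqrt(a^3/mu) = 5362.7203 s
lifetime = N*P = 293.5887 * 5362.7203 = 1.5744339e+06 s = 18.2226 days

18.2226 days


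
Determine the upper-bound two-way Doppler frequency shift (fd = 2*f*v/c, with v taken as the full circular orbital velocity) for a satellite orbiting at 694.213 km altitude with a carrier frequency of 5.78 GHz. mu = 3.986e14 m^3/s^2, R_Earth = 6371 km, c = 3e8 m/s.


r = 7.065213e+06 m
v = sqrt(mu/r) = 7511.1428 m/s (worst-case radial velocity)
f = 5.78 GHz = 5.78e+09 Hz
fd = 2*f*v/c = 2*5.78e+09*7511.1428/3.0e+08
fd = 289429.3684 Hz

289429.3684 Hz


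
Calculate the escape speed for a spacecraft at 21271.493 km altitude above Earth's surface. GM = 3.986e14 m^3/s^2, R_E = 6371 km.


r = 6371.0 + 21271.493 = 27642.4930 km = 2.7642493e+07 m
v_esc = sqrt(2*mu/r) = sqrt(2*3.986e14 / 2.7642493e+07)
v_esc = 5370.2566 m/s = 5.3703 km/s

5.3703 km/s


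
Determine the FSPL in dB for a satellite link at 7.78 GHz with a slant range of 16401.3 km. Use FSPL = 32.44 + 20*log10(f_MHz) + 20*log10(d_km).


f = 7.78 GHz = 7780.0000 MHz
d = 16401.3 km
FSPL = 32.44 + 20*log10(7780.0000) + 20*log10(16401.3)
FSPL = 32.44 + 77.8196 + 84.2976
FSPL = 194.5572 dB

194.5572 dB


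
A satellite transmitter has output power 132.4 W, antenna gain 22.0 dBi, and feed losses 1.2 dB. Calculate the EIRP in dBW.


Pt = 132.4 W = 21.2189 dBW
EIRP = Pt_dBW + Gt - losses = 21.2189 + 22.0 - 1.2 = 42.0189 dBW

42.0189 dBW


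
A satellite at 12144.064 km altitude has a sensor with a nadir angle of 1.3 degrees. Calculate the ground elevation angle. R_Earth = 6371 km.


r = R_E + alt = 18515.0640 km
Law of sines in the satellite / Earth-center / ground-point triangle:
  sin(nadir)/R_E = sin(90 + el)/r  =>  cos(el) = (r/R_E)*sin(nadir)
cos(el) = (18515.0640 / 6371.0000) * sin(1.3 deg) = 0.06593273
el = arccos(0.06593273) = 86.2196 deg
(Earth-central angle = 90 - nadir - el = 2.4804 deg)

86.2196 degrees


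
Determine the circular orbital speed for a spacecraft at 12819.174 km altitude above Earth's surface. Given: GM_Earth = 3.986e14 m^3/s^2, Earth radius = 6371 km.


r = R_E + alt = 6371.0 + 12819.174 = 19190.1740 km = 1.9190174e+07 m
v = sqrt(mu/r) = sqrt(3.986e14 / 1.9190174e+07) = 4557.5264 m/s = 4.5575 km/s

4.5575 km/s


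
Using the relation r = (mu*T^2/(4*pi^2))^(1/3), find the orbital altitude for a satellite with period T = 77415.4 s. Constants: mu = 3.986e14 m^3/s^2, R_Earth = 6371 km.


T = 77415.4 s
r = (mu*T^2/(4*pi^2))^(1/3) = (3.986e14 * 77415.4^2 / (4*pi^2))^(1/3)
r = 3.9259439e+07 m = 39259.4394 km
alt = r - R_E = 39259.4394 - 6371 = 32888.4394 km

32888.4394 km


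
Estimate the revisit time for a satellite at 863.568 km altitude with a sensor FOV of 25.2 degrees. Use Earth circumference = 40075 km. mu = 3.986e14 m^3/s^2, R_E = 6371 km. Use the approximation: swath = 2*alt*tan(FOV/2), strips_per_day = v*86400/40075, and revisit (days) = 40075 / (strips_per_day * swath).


swath = 2*863.568*tan(0.2199115) = 386.0606 km
v = sqrt(mu/r) = 7422.7075 m/s = 7.4227 km/s
strips/day = v*86400/40075 = 7.4227*86400/40075 = 16.0030
coverage/day = strips * swath = 16.0030 * 386.0606 = 6178.1447 km
revisit = 40075 / 6178.1447 = 6.4866 days

6.4866 days


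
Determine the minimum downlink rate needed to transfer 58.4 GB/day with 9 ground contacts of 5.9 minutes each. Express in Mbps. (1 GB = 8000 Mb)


total contact time = 9 * 5.9 * 60 = 3186.0000 s
data = 58.4 GB = 467200.0000 Mb
rate = 467200.0000 / 3186.0000 = 146.6416 Mbps

146.6416 Mbps


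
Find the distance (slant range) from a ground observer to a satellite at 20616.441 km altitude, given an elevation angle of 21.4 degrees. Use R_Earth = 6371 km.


h = 20616.441 km, el = 21.4 deg
d = -R_E*sin(el) + sqrt((R_E*sin(el))^2 + 2*R_E*h + h^2)
d = -6371.0000*sin(0.3735005) + sqrt((6371.0000*0.3648768)^2 + 2*6371.0000*20616.441 + 20616.441^2)
d = 24002.8506 km

24002.8506 km


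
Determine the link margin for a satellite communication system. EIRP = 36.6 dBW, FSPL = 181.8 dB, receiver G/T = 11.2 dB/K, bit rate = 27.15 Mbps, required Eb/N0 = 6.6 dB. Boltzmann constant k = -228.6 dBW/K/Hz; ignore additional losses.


C/N0 = EIRP - FSPL + G/T - k = 36.6 - 181.8 + 11.2 - (-228.6)
C/N0 = 94.6000 dB-Hz
R_b = 27.15 Mbps = 2.715e+07 bps -> 10*log10(R_b) = 74.3377 dB-Hz
Eb/N0 = C/N0 - 10*log10(R_b) = 94.6000 - 74.3377 = 20.2623 dB
Margin = Eb/N0 - Eb/N0_req = 20.2623 - 6.6 = 13.6623 dB (link closes)

13.6623 dB


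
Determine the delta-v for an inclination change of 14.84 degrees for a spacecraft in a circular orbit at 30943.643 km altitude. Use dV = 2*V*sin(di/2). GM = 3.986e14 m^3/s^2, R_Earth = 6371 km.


r = 37314.6430 km = 3.7314643e+07 m
V = sqrt(mu/r) = 3268.3533 m/s
di = 14.84 deg = 0.2590069 rad
dV = 2*V*sin(di/2) = 2*3268.3533*sin(0.1295034)
dV = 844.1617 m/s = 0.8441617 km/s

0.8442 km/s


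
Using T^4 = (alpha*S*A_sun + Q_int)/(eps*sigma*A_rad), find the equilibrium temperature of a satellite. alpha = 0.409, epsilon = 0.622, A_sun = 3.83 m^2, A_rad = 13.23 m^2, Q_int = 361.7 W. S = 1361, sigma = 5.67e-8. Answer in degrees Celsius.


Numerator = alpha*S*A_sun + Q_int = 0.409*1361*3.83 + 361.7 = 2493.6657 W
Denominator = eps*sigma*A_rad = 0.622*5.67e-8*13.23 = 4.665877e-07 W/K^4
T^4 = 5.3444736e+09 K^4
T = 270.3810 K = -2.7690 C

-2.7690 degrees Celsius


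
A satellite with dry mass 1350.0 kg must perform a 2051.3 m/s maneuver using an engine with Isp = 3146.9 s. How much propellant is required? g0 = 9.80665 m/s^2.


ve = Isp * g0 = 3146.9 * 9.80665 = 30860.546885 m/s
mass ratio = exp(dv/ve) = exp(2051.3/30860.546885) = 1.06872888
m_prop = m_dry * (mr - 1) = 1350.0 * (1.06872888 - 1)
m_prop = 92.7840 kg

92.7840 kg


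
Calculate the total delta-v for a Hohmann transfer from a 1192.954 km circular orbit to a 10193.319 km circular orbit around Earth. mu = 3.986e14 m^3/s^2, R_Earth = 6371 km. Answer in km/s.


r1 = 7563.9540 km = 7.563954e+06 m
r2 = 16564.3190 km = 1.6564319e+07 m
dv1 = sqrt(mu/r1)*(sqrt(2*r2/(r1+r2)) - 1) = 1246.8559 m/s
dv2 = sqrt(mu/r2)*(1 - sqrt(2*r1/(r1+r2))) = 1021.2250 m/s
total dv = |dv1| + |dv2| = 1246.8559 + 1021.2250 = 2268.0809 m/s = 2.2681 km/s

2.2681 km/s


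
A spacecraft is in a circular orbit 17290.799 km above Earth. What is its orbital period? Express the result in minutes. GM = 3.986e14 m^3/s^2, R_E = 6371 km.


r = 23661.7990 km = 2.3661799e+07 m
T = 2*pi*sqrt(r^3/mu) = 2*pi*sqrt(1.3247785e+22 / 3.986e14)
T = 36222.8704 s = 603.7145 min

603.7145 minutes


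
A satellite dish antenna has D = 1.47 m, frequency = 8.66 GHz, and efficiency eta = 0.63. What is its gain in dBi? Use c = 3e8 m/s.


lambda = c/f = 3e8 / 8.66e+09 = 0.03464203 m
G = eta*(pi*D/lambda)^2 = 0.63*(pi*1.47/0.03464203)^2
G = 11196.1379 (linear)
G = 10*log10(11196.1379) = 40.4907 dBi

40.4907 dBi


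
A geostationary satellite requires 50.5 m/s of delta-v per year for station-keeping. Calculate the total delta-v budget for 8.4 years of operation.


dV = rate * years = 50.5 * 8.4
dV = 424.2000 m/s

424.2000 m/s


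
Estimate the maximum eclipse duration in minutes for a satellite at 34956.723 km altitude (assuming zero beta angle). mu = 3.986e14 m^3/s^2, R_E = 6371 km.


r = 41327.7230 km
T = 1393.5488 min
Eclipse fraction = arcsin(R_E/r)/pi = arcsin(6371.0000/41327.7230)/pi
= arcsin(0.154158)/pi = 0.04926649
Eclipse duration = 0.04926649 * 1393.5488 = 68.6553 min

68.6553 minutes


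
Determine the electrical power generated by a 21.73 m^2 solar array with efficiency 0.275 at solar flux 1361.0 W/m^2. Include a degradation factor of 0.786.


P = area * eta * S * degradation
P = 21.73 * 0.275 * 1361.0 * 0.786
P = 6392.5347 W

6392.5347 W


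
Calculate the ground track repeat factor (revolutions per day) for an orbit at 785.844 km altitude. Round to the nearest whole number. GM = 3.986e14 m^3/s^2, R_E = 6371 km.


r = 7.156844e+06 m
T = 2*pi*sqrt(r^3/mu) = 6025.5063 s = 100.4251 min
revs/day = 1440 / 100.4251 = 14.3390
Rounded: 14 revolutions per day

14 revolutions per day


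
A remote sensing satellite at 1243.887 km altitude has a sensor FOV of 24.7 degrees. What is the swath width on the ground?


FOV = 24.7 deg = 0.4310963 rad
swath = 2 * alt * tan(FOV/2) = 2 * 1243.887 * tan(0.2155482)
swath = 2 * 1243.887 * 0.2189496
swath = 544.6971 km

544.6971 km


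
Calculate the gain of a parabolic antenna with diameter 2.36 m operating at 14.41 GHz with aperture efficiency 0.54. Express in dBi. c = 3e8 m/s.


lambda = c/f = 3e8 / 1.441e+10 = 0.02081888 m
G = eta*(pi*D/lambda)^2 = 0.54*(pi*2.36/0.02081888)^2
G = 68486.1832 (linear)
G = 10*log10(68486.1832) = 48.3560 dBi

48.3560 dBi


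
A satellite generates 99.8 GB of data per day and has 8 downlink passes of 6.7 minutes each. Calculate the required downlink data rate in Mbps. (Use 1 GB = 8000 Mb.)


total contact time = 8 * 6.7 * 60 = 3216.0000 s
data = 99.8 GB = 798400.0000 Mb
rate = 798400.0000 / 3216.0000 = 248.2587 Mbps

248.2587 Mbps


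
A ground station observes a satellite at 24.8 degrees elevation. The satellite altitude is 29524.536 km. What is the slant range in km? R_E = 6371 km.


h = 29524.536 km, el = 24.8 deg
d = -R_E*sin(el) + sqrt((R_E*sin(el))^2 + 2*R_E*h + h^2)
d = -6371.0000*sin(0.4328417) + sqrt((6371.0000*0.4194521)^2 + 2*6371.0000*29524.536 + 29524.536^2)
d = 32754.2315 km

32754.2315 km


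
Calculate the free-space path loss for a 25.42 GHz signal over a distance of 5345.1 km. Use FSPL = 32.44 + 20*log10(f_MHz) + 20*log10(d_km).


f = 25.42 GHz = 25420.0000 MHz
d = 5345.1 km
FSPL = 32.44 + 20*log10(25420.0000) + 20*log10(5345.1)
FSPL = 32.44 + 88.1035 + 74.5591
FSPL = 195.1026 dB

195.1026 dB


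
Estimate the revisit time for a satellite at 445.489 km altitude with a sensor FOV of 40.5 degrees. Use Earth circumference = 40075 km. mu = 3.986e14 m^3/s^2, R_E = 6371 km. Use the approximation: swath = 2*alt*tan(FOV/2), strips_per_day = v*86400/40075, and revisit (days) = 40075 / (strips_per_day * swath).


swath = 2*445.489*tan(0.3534292) = 328.6991 km
v = sqrt(mu/r) = 7646.9505 m/s = 7.6470 km/s
strips/day = v*86400/40075 = 7.6470*86400/40075 = 16.4865
coverage/day = strips * swath = 16.4865 * 328.6991 = 5419.0986 km
revisit = 40075 / 5419.0986 = 7.3951 days

7.3951 days


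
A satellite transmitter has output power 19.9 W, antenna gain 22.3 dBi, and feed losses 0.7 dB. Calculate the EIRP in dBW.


Pt = 19.9 W = 12.9885 dBW
EIRP = Pt_dBW + Gt - losses = 12.9885 + 22.3 - 0.7 = 34.5885 dBW

34.5885 dBW


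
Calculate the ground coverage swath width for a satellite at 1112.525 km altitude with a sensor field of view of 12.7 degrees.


FOV = 12.7 deg = 0.2216568 rad
swath = 2 * alt * tan(FOV/2) = 2 * 1112.525 * tan(0.1108284)
swath = 2 * 1112.525 * 0.1112844
swath = 247.6134 km

247.6134 km


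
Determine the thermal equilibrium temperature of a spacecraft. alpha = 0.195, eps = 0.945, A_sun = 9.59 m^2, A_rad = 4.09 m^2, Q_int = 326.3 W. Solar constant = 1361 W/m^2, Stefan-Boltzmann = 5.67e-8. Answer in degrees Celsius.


Numerator = alpha*S*A_sun + Q_int = 0.195*1361*9.59 + 326.3 = 2871.4380 W
Denominator = eps*sigma*A_rad = 0.945*5.67e-8*4.09 = 2.1914833e-07 W/K^4
T^4 = 1.3102714e+10 K^4
T = 338.3299 K = 65.1799 C

65.1799 degrees Celsius


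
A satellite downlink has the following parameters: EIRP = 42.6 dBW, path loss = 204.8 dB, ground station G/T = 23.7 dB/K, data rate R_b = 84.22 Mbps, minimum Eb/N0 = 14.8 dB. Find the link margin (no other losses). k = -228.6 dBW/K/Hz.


C/N0 = EIRP - FSPL + G/T - k = 42.6 - 204.8 + 23.7 - (-228.6)
C/N0 = 90.1000 dB-Hz
R_b = 84.22 Mbps = 8.422e+07 bps -> 10*log10(R_b) = 79.2542 dB-Hz
Eb/N0 = C/N0 - 10*log10(R_b) = 90.1000 - 79.2542 = 10.8458 dB
Margin = Eb/N0 - Eb/N0_req = 10.8458 - 14.8 = -3.9542 dB (negative margin: link does not close)

-3.9542 dB


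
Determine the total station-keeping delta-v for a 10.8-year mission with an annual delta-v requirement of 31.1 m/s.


dV = rate * years = 31.1 * 10.8
dV = 335.8800 m/s

335.8800 m/s


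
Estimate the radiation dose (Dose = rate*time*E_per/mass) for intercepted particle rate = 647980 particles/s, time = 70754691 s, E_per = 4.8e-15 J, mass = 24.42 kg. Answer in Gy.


Total energy deposited = rate * time * E_per
  = 647980 * 70754691 * 4.8e-15 = 0.2200686 J
Dose = E_total / mass = 0.2200686 / 24.42
Dose = 0.009011818 Gy

0.0090 Gy


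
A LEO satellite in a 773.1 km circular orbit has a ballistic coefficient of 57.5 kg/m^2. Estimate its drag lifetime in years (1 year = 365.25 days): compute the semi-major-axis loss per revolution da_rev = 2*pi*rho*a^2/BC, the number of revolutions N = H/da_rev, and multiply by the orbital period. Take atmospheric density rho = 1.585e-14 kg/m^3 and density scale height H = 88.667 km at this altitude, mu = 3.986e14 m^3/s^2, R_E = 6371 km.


a = R_E + alt = 7144.1000 km = 7.1441e+06 m
da_rev = 2*pi*rho*a^2/BC = 2*pi*1.585e-14*(7.1441e+06)^2/57.5 = 0.0883967586 m per revolution
N = H/da_rev = 88667.0000 m / 0.0883967586 m = 1.0030571e+06 revolutions
P = 2*pi*sqrt(a^3/mu) = 6009.4193 s
lifetime = N*P = 1.0030571e+06 * 6009.4193 = 6.027791e+09 s = 69766.0991 days
years = 69766.0991 / 365.25 = 191.0092 years

191.0092 years


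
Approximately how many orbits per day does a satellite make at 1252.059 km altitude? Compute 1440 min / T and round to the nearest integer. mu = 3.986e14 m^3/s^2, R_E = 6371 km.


r = 7.623059e+06 m
T = 2*pi*sqrt(r^3/mu) = 6623.7685 s = 110.3961 min
revs/day = 1440 / 110.3961 = 13.0439
Rounded: 13 revolutions per day

13 revolutions per day


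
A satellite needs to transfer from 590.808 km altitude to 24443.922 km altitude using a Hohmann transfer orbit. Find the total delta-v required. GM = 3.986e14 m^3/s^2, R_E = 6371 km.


r1 = 6961.8080 km = 6.961808e+06 m
r2 = 30814.9220 km = 3.0814922e+07 m
dv1 = sqrt(mu/r1)*(sqrt(2*r2/(r1+r2)) - 1) = 2098.0385 m/s
dv2 = sqrt(mu/r2)*(1 - sqrt(2*r1/(r1+r2))) = 1413.0729 m/s
total dv = |dv1| + |dv2| = 2098.0385 + 1413.0729 = 3511.1115 m/s = 3.5111 km/s

3.5111 km/s


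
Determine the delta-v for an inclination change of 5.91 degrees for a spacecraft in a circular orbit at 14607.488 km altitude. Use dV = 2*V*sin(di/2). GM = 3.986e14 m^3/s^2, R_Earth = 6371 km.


r = 20978.4880 km = 2.0978488e+07 m
V = sqrt(mu/r) = 4358.9467 m/s
di = 5.91 deg = 0.103149 rad
dV = 2*V*sin(di/2) = 2*4358.9467*sin(0.05157448)
dV = 449.4215 m/s = 0.4494215 km/s

0.4494 km/s


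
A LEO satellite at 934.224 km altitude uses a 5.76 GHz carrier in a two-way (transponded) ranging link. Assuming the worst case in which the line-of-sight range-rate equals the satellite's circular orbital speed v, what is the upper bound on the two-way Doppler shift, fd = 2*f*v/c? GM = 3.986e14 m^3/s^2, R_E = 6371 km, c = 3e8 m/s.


r = 7.305224e+06 m
v = sqrt(mu/r) = 7386.7241 m/s (worst-case radial velocity)
f = 5.76 GHz = 5.76e+09 Hz
fd = 2*f*v/c = 2*5.76e+09*7386.7241/3.0e+08
fd = 283650.2058 Hz

283650.2058 Hz


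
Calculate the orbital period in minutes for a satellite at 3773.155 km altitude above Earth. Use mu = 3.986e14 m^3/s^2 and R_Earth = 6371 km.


r = 10144.1550 km = 1.0144155e+07 m
T = 2*pi*sqrt(r^3/mu) = 2*pi*sqrt(1.0438729e+21 / 3.986e14)
T = 10167.9883 s = 169.4665 min

169.4665 minutes


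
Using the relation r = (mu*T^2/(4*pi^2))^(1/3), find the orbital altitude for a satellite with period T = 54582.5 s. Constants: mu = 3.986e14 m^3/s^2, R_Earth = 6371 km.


T = 54582.5 s
r = (mu*T^2/(4*pi^2))^(1/3) = (3.986e14 * 54582.5^2 / (4*pi^2))^(1/3)
r = 3.1100077e+07 m = 31100.0773 km
alt = r - R_E = 31100.0773 - 6371 = 24729.0773 km

24729.0773 km


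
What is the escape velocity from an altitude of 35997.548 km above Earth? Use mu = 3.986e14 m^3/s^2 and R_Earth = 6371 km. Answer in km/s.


r = 6371.0 + 35997.548 = 42368.5480 km = 4.2368548e+07 m
v_esc = sqrt(2*mu/r) = sqrt(2*3.986e14 / 4.2368548e+07)
v_esc = 4337.7234 m/s = 4.3377 km/s

4.3377 km/s


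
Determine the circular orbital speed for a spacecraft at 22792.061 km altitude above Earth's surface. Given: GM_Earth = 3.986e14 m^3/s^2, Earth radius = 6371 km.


r = R_E + alt = 6371.0 + 22792.061 = 29163.0610 km = 2.9163061e+07 m
v = sqrt(mu/r) = sqrt(3.986e14 / 2.9163061e+07) = 3697.0225 m/s = 3.6970 km/s

3.6970 km/s


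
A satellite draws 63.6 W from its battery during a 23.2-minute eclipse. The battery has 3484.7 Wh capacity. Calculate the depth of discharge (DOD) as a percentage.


E_used = P * t / 60 = 63.6 * 23.2 / 60 = 24.5920 Wh
DOD = E_used / E_total * 100 = 24.5920 / 3484.7 * 100
DOD = 0.7057135 %

0.7057 %


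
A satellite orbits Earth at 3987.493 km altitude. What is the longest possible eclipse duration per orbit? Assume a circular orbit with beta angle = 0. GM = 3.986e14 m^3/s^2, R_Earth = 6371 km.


r = 10358.4930 km
T = 174.8658 min
Eclipse fraction = arcsin(R_E/r)/pi = arcsin(6371.0000/10358.4930)/pi
= arcsin(0.6150509)/pi = 0.2108645
Eclipse duration = 0.2108645 * 174.8658 = 36.8730 min

36.8730 minutes


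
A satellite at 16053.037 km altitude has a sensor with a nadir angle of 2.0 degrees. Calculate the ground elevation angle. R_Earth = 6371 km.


r = R_E + alt = 22424.0370 km
Law of sines in the satellite / Earth-center / ground-point triangle:
  sin(nadir)/R_E = sin(90 + el)/r  =>  cos(el) = (r/R_E)*sin(nadir)
cos(el) = (22424.0370 / 6371.0000) * sin(2.0 deg) = 0.1228359
el = arccos(0.1228359) = 82.9442 deg
(Earth-central angle = 90 - nadir - el = 5.0558 deg)

82.9442 degrees


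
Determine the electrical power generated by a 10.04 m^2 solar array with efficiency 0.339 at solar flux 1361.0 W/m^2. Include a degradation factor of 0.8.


P = area * eta * S * degradation
P = 10.04 * 0.339 * 1361.0 * 0.8
P = 3705.7961 W

3705.7961 W


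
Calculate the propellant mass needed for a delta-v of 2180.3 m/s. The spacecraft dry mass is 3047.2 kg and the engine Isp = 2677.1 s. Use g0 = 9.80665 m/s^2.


ve = Isp * g0 = 2677.1 * 9.80665 = 26253.382715 m/s
mass ratio = exp(dv/ve) = exp(2180.3/26253.382715) = 1.08659434
m_prop = m_dry * (mr - 1) = 3047.2 * (1.08659434 - 1)
m_prop = 263.8703 kg

263.8703 kg


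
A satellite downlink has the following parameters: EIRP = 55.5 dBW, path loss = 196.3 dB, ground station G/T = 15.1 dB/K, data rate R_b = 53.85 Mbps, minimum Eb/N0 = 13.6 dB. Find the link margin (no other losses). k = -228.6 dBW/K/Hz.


C/N0 = EIRP - FSPL + G/T - k = 55.5 - 196.3 + 15.1 - (-228.6)
C/N0 = 102.9000 dB-Hz
R_b = 53.85 Mbps = 5.385e+07 bps -> 10*log10(R_b) = 77.3119 dB-Hz
Eb/N0 = C/N0 - 10*log10(R_b) = 102.9000 - 77.3119 = 25.5881 dB
Margin = Eb/N0 - Eb/N0_req = 25.5881 - 13.6 = 11.9881 dB (link closes)

11.9881 dB


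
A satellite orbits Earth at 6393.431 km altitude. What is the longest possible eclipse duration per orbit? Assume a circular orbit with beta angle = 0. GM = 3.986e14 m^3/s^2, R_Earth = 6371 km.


r = 12764.4310 km
T = 239.2005 min
Eclipse fraction = arcsin(R_E/r)/pi = arcsin(6371.0000/12764.4310)/pi
= arcsin(0.4991213)/pi = 0.1663438
Eclipse duration = 0.1663438 * 239.2005 = 39.7895 min

39.7895 minutes


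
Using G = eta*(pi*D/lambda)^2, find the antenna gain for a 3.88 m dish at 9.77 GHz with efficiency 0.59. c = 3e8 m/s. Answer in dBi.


lambda = c/f = 3e8 / 9.77e+09 = 0.03070624 m
G = eta*(pi*D/lambda)^2 = 0.59*(pi*3.88/0.03070624)^2
G = 92974.0664 (linear)
G = 10*log10(92974.0664) = 49.6836 dBi

49.6836 dBi


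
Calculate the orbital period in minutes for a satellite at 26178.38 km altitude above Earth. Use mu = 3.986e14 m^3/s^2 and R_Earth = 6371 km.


r = 32549.3800 km = 3.254938e+07 m
T = 2*pi*sqrt(r^3/mu) = 2*pi*sqrt(3.4484836e+22 / 3.986e14)
T = 58442.0312 s = 974.0339 min

974.0339 minutes


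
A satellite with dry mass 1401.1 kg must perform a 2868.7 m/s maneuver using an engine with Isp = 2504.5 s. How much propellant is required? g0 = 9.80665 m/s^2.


ve = Isp * g0 = 2504.5 * 9.80665 = 24560.754925 m/s
mass ratio = exp(dv/ve) = exp(2868.7/24560.754925) = 1.12389480
m_prop = m_dry * (mr - 1) = 1401.1 * (1.12389480 - 1)
m_prop = 173.5890 kg

173.5890 kg


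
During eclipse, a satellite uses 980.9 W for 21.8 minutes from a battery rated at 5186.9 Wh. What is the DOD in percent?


E_used = P * t / 60 = 980.9 * 21.8 / 60 = 356.3937 Wh
DOD = E_used / E_total * 100 = 356.3937 / 5186.9 * 100
DOD = 6.8710 %

6.8710 %


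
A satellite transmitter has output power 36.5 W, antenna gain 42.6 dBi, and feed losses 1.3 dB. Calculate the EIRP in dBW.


Pt = 36.5 W = 15.6229 dBW
EIRP = Pt_dBW + Gt - losses = 15.6229 + 42.6 - 1.3 = 56.9229 dBW

56.9229 dBW


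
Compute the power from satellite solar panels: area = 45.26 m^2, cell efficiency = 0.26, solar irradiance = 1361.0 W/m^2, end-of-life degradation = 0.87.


P = area * eta * S * degradation
P = 45.26 * 0.26 * 1361.0 * 0.87
P = 13933.6621 W

13933.6621 W


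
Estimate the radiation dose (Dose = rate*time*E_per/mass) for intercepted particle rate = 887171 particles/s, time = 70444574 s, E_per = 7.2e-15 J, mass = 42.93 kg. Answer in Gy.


Total energy deposited = rate * time * E_per
  = 887171 * 70444574 * 7.2e-15 = 0.449974 J
Dose = E_total / mass = 0.449974 / 42.93
Dose = 0.01048157 Gy

0.0105 Gy


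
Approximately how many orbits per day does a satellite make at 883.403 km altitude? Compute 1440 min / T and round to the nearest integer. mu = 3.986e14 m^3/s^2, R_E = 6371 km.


r = 7.254403e+06 m
T = 2*pi*sqrt(r^3/mu) = 6149.1309 s = 102.4855 min
revs/day = 1440 / 102.4855 = 14.0508
Rounded: 14 revolutions per day

14 revolutions per day


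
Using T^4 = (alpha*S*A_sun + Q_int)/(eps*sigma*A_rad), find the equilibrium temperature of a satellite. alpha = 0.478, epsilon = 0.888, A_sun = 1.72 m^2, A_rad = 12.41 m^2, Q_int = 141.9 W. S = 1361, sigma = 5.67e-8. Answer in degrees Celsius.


Numerator = alpha*S*A_sun + Q_int = 0.478*1361*1.72 + 141.9 = 1260.8598 W
Denominator = eps*sigma*A_rad = 0.888*5.67e-8*12.41 = 6.2483854e-07 W/K^4
T^4 = 2.0178969e+09 K^4
T = 211.9458 K = -61.2042 C

-61.2042 degrees Celsius


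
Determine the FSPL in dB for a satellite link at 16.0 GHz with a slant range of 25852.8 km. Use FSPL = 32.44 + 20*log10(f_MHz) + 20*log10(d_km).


f = 16.0 GHz = 16000.0000 MHz
d = 25852.8 km
FSPL = 32.44 + 20*log10(16000.0000) + 20*log10(25852.8)
FSPL = 32.44 + 84.0824 + 88.2502
FSPL = 204.7726 dB

204.7726 dB


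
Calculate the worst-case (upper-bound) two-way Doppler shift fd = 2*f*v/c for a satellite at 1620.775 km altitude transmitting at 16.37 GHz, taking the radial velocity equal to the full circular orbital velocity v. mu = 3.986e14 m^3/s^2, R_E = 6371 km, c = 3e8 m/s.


r = 7.991775e+06 m
v = sqrt(mu/r) = 7062.3140 m/s (worst-case radial velocity)
f = 16.37 GHz = 1.637e+10 Hz
fd = 2*f*v/c = 2*1.637e+10*7062.3140/3.0e+08
fd = 770733.8680 Hz

770733.8680 Hz


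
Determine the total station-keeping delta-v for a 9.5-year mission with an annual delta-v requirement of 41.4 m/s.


dV = rate * years = 41.4 * 9.5
dV = 393.3000 m/s

393.3000 m/s


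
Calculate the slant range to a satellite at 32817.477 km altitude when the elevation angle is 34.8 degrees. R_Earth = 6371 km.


h = 32817.477 km, el = 34.8 deg
d = -R_E*sin(el) + sqrt((R_E*sin(el))^2 + 2*R_E*h + h^2)
d = -6371.0000*sin(0.6073746) + sqrt((6371.0000*0.5707136)^2 + 2*6371.0000*32817.477 + 32817.477^2)
d = 35201.6937 km

35201.6937 km


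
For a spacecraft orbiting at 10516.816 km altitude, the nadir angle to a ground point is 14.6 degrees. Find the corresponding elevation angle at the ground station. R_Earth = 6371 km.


r = R_E + alt = 16887.8160 km
Law of sines in the satellite / Earth-center / ground-point triangle:
  sin(nadir)/R_E = sin(90 + el)/r  =>  cos(el) = (r/R_E)*sin(nadir)
cos(el) = (16887.8160 / 6371.0000) * sin(14.6 deg) = 0.6681684
el = arccos(0.6681684) = 48.0741 deg
(Earth-central angle = 90 - nadir - el = 27.3259 deg)

48.0741 degrees


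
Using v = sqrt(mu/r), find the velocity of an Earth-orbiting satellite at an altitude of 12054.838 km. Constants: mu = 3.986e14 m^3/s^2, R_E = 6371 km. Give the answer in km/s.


r = R_E + alt = 6371.0 + 12054.838 = 18425.8380 km = 1.8425838e+07 m
v = sqrt(mu/r) = sqrt(3.986e14 / 1.8425838e+07) = 4651.0930 m/s = 4.6511 km/s

4.6511 km/s


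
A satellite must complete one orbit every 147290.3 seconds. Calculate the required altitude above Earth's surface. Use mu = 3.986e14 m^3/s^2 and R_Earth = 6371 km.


T = 147290.3 s
r = (mu*T^2/(4*pi^2))^(1/3) = (3.986e14 * 147290.3^2 / (4*pi^2))^(1/3)
r = 6.0280283e+07 m = 60280.2832 km
alt = r - R_E = 60280.2832 - 6371 = 53909.2832 km

53909.2832 km


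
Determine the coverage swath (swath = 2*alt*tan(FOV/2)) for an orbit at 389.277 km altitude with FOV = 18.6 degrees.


FOV = 18.6 deg = 0.3246312 rad
swath = 2 * alt * tan(FOV/2) = 2 * 389.277 * tan(0.1623156)
swath = 2 * 389.277 * 0.1637563
swath = 127.4931 km

127.4931 km


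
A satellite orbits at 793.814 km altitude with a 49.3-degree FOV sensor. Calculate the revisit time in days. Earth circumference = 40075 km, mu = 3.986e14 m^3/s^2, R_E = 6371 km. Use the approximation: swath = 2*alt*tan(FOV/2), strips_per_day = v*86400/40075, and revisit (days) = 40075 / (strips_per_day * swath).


swath = 2*793.814*tan(0.4302237) = 728.5494 km
v = sqrt(mu/r) = 7458.7523 m/s = 7.4588 km/s
strips/day = v*86400/40075 = 7.4588*86400/40075 = 16.0808
coverage/day = strips * swath = 16.0808 * 728.5494 = 11715.6234 km
revisit = 40075 / 11715.6234 = 3.4206 days

3.4206 days


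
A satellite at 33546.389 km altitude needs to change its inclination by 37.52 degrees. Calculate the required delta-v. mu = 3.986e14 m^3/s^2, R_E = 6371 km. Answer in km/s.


r = 39917.3890 km = 3.9917389e+07 m
V = sqrt(mu/r) = 3160.0036 m/s
di = 37.52 deg = 0.6548475 rad
dV = 2*V*sin(di/2) = 2*3160.0036*sin(0.3274238)
dV = 2032.5442 m/s = 2.0325 km/s

2.0325 km/s


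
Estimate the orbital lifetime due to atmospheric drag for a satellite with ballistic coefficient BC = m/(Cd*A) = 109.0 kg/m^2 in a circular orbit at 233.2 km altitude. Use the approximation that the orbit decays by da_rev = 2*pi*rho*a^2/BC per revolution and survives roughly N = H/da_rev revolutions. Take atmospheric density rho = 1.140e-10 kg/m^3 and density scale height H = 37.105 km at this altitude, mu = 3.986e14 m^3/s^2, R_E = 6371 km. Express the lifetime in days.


a = R_E + alt = 6604.2000 km = 6.6042e+06 m
da_rev = 2*pi*rho*a^2/BC = 2*pi*1.140e-10*(6.6042e+06)^2/109.0 = 286.614828 m per revolution
N = H/da_rev = 37105.0000 m / 286.614828 m = 129.4595 revolutions
P = 2*pi*sqrt(a^3/mu) = 5341.2333 s
lifetime = N*P = 129.4595 * 5341.2333 = 691473.1593 s = 8.0032 days

8.0032 days


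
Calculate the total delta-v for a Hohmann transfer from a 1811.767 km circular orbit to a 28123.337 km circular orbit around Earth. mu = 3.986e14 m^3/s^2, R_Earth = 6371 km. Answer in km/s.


r1 = 8182.7670 km = 8.182767e+06 m
r2 = 34494.3370 km = 3.4494337e+07 m
dv1 = sqrt(mu/r1)*(sqrt(2*r2/(r1+r2)) - 1) = 1894.3996 m/s
dv2 = sqrt(mu/r2)*(1 - sqrt(2*r1/(r1+r2))) = 1294.2913 m/s
total dv = |dv1| + |dv2| = 1894.3996 + 1294.2913 = 3188.6910 m/s = 3.1887 km/s

3.1887 km/s


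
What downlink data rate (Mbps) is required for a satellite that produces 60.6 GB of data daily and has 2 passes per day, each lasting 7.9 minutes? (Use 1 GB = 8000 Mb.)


total contact time = 2 * 7.9 * 60 = 948.0000 s
data = 60.6 GB = 484800.0000 Mb
rate = 484800.0000 / 948.0000 = 511.3924 Mbps

511.3924 Mbps


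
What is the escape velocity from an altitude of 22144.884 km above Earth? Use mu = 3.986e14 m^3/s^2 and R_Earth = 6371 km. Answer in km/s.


r = 6371.0 + 22144.884 = 28515.8840 km = 2.8515884e+07 m
v_esc = sqrt(2*mu/r) = sqrt(2*3.986e14 / 2.8515884e+07)
v_esc = 5287.3764 m/s = 5.2874 km/s

5.2874 km/s


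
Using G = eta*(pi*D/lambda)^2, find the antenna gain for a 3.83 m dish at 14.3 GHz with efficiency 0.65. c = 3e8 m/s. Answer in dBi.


lambda = c/f = 3e8 / 1.43e+10 = 0.02097902 m
G = eta*(pi*D/lambda)^2 = 0.65*(pi*3.83/0.02097902)^2
G = 213816.0073 (linear)
G = 10*log10(213816.0073) = 53.3004 dBi

53.3004 dBi


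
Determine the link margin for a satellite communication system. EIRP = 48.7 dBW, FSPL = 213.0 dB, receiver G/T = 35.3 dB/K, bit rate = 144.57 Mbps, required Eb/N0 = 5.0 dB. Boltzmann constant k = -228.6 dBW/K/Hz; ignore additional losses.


C/N0 = EIRP - FSPL + G/T - k = 48.7 - 213.0 + 35.3 - (-228.6)
C/N0 = 99.6000 dB-Hz
R_b = 144.57 Mbps = 1.4457e+08 bps -> 10*log10(R_b) = 81.6008 dB-Hz
Eb/N0 = C/N0 - 10*log10(R_b) = 99.6000 - 81.6008 = 17.9992 dB
Margin = Eb/N0 - Eb/N0_req = 17.9992 - 5.0 = 12.9992 dB (link closes)

12.9992 dB


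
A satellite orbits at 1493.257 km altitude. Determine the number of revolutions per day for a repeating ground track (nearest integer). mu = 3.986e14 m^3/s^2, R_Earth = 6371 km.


r = 7.864257e+06 m
T = 2*pi*sqrt(r^3/mu) = 6940.6120 s = 115.6769 min
revs/day = 1440 / 115.6769 = 12.4485
Rounded: 12 revolutions per day

12 revolutions per day


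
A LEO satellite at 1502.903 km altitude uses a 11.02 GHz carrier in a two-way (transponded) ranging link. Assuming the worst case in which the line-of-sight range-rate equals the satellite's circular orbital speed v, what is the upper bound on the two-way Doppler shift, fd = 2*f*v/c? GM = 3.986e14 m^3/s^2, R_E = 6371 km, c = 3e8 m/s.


r = 7.873903e+06 m
v = sqrt(mu/r) = 7114.9789 m/s (worst-case radial velocity)
f = 11.02 GHz = 1.102e+10 Hz
fd = 2*f*v/c = 2*1.102e+10*7114.9789/3.0e+08
fd = 522713.7838 Hz

522713.7838 Hz


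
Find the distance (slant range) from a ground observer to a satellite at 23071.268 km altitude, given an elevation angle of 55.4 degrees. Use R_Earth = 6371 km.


h = 23071.268 km, el = 55.4 deg
d = -R_E*sin(el) + sqrt((R_E*sin(el))^2 + 2*R_E*h + h^2)
d = -6371.0000*sin(0.9669124) + sqrt((6371.0000*0.8231364)^2 + 2*6371.0000*23071.268 + 23071.268^2)
d = 23974.9556 km

23974.9556 km


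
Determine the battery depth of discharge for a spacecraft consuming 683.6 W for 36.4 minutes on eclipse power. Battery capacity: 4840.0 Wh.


E_used = P * t / 60 = 683.6 * 36.4 / 60 = 414.7173 Wh
DOD = E_used / E_total * 100 = 414.7173 / 4840.0 * 100
DOD = 8.5685 %

8.5685 %


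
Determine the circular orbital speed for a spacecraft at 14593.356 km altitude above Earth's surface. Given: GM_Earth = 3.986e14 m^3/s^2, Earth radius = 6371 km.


r = R_E + alt = 6371.0 + 14593.356 = 20964.3560 km = 2.0964356e+07 m
v = sqrt(mu/r) = sqrt(3.986e14 / 2.0964356e+07) = 4360.4156 m/s = 4.3604 km/s

4.3604 km/s


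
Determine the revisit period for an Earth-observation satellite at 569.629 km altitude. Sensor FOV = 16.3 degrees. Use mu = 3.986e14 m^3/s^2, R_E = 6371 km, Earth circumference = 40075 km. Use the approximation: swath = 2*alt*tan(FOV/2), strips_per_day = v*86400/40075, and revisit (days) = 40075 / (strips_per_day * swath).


swath = 2*569.629*tan(0.1422443) = 163.1549 km
v = sqrt(mu/r) = 7578.2553 m/s = 7.5783 km/s
strips/day = v*86400/40075 = 7.5783*86400/40075 = 16.3384
coverage/day = strips * swath = 16.3384 * 163.1549 = 2665.6892 km
revisit = 40075 / 2665.6892 = 15.0336 days

15.0336 days


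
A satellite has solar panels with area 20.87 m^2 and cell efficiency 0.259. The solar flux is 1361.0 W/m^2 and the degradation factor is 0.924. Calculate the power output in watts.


P = area * eta * S * degradation
P = 20.87 * 0.259 * 1361.0 * 0.924
P = 6797.5484 W

6797.5484 W


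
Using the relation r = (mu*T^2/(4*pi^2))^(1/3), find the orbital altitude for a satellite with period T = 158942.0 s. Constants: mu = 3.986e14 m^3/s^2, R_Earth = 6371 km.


T = 158942.0 s
r = (mu*T^2/(4*pi^2))^(1/3) = (3.986e14 * 158942.0^2 / (4*pi^2))^(1/3)
r = 6.3418841e+07 m = 63418.8411 km
alt = r - R_E = 63418.8411 - 6371 = 57047.8411 km

57047.8411 km


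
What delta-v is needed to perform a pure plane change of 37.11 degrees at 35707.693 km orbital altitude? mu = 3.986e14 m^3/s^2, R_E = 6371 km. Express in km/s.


r = 42078.6930 km = 4.2078693e+07 m
V = sqrt(mu/r) = 3077.7797 m/s
di = 37.11 deg = 0.6476917 rad
dV = 2*V*sin(di/2) = 2*3077.7797*sin(0.3238458)
dV = 1958.7903 m/s = 1.9588 km/s

1.9588 km/s
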